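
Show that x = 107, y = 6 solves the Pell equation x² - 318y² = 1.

Compute x² = 107² = 11449
Compute 318y² = 318·6² = 318·36 = 11448
x² - 318y² = 11449 - 11448 = 1
Since this equals 1, (107, 6) is a solution.

Yes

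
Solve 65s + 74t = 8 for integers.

Step 1: Check solvability.
gcd(65, 74) = 1
Since 1 divides 8, solutions exist.

Step 2: Apply extended Euclidean algorithm to find gcd.
We find integers such that 65*x0 + 74*y0 = 1

Step 3: Scale the particular solution.
Multiply by 8/1 = 8:
s = -264, t = 232

Step 4: Verify.
65*(-264) + 74*(232) = 8 = 8 ✓

s = -264, t = 232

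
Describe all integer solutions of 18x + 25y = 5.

Step 1: Compute gcd(18, 25) = 1.
Since 1 divides 5, solutions exist.

Step 2: Find a particular solution using extended Euclidean algorithm.
We get x₀ = 35, y₀ = -25.
Check: 18*35 + 25*-25 = 5 = 5 ✓

Step 3: Write the general solution.
x = 35 + (25/1)t = 35 + 25t
y = -25 - (18/1)t = -25 - 18t
for any integer t.

x = 35 + 25t, y = -25 - 18t for integer t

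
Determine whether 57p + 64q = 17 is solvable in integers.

Step 1: Compute gcd(57, 64).
gcd(57, 64) = 1

Step 2: Check divisibility.
Does 1 divide 17? 17 = 1 x 17, so yes.

By the theorem on linear Diophantine equations, 57p + 64q = 17 has integer solutions if and only if gcd(57, 64) divides 17. Since 1 | 17, solutions exist.

Yes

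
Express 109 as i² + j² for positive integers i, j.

We need to find integers i, j > 0 such that i² + j² = 109.
Trying i = 3: j² = 109 - 3² = 109 - 9 = 100
j = 10
Check: 3² + 10² = 9 + 100 = 109 ✓

109 = 3² + 10²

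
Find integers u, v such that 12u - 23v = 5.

Step 1: Check solvability.
gcd(12, 23) = 1
Since 1 divides 5, solutions exist.

Step 2: Apply extended Euclidean algorithm to find gcd.
We find integers such that 12*x0 + 23*y0 = 1

Step 3: Scale the particular solution.
Multiply by 5/1 = 5:
u = 10, v = 5

Step 4: Verify.
12*(10) - 23*(5) = 5 = 5 ✓

u = 10, v = 5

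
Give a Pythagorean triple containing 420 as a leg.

We need the other leg and hypotenuse such that 420² + x² = c².
Take x = 341, c = 541: 420² + 341² = 176400 + 116281 = 292681 = 541² ✓
Triple: (341, 420, 541)

(341, 420, 541)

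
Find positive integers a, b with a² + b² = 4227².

We need a² + b² = 4227² = 17867529.
Trying: 477² + 4200² = 227529 + 17640000 = 17867529 ✓

(477, 4200, 4227)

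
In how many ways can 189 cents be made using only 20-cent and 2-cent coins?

We need non-negative integers (x, y) with 20x + 2y = 189.
For each x from 0 to 9, check if (189 - 20x) is a non-negative multiple of 2.
Solutions (x, y): none
Count: 0

0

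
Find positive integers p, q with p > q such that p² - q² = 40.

Factor: p² - q² = (p+q)(p-q) = 40.
We need two factors of 40 with the same parity.
Use p+q = 20 and p-q = 2 (product 20·2 = 40).
Adding: 2p = 22, so p = 11.
Subtracting: 2q = 18, so q = 9.
Check: 11² - 9² = 121 - 81 = 40 ✓

p = 11, q = 9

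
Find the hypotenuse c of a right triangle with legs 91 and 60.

c² = a² + b² = 91² + 60² = 8281 + 3600 = 11881
c = 109

109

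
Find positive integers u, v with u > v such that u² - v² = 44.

Factor: u² - v² = (u+v)(u-v) = 44.
We need two factors of 44 with the same parity.
Use u+v = 22 and u-v = 2 (product 22·2 = 44).
Adding: 2u = 24, so u = 12.
Subtracting: 2v = 20, so v = 10.
Check: 12² - 10² = 144 - 100 = 44 ✓

u = 12, v = 10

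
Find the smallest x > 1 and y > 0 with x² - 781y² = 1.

We seek the smallest positive integers (x, y) with x² - 781y² = 1, i.e., x² = 781y² + 1.
Try successive y values:
y = 1: x² = 781·1² + 1 = 782, not a perfect square
y = 2: x² = 781·2² + 1 = 3125, not a perfect square
y = 3: x² = 781·3² + 1 = 7030, not a perfect square
... continuing the search (or via continued fractions) ...
y = 2419140: x² = 781·2419140² + 1 = 4570598143227601, x = 67606199 ✓

Verify: 67606199² - 781·2419140² = 4570598143227601 - 4570598143227600 = 1 ✓

x = 67606199, y = 2419140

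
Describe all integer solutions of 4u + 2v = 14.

Step 1: Compute gcd(4, 2) = 2.
Since 2 divides 14, solutions exist.

Step 2: Find a particular solution using extended Euclidean algorithm.
We get u₀ = 0, v₀ = 7.
Check: 4*0 + 2*7 = 14 = 14 ✓

Step 3: Write the general solution.
u = 0 + (2/2)t = 0 + 1t
v = 7 - (4/2)t = 7 - 2t
for any integer t.

u = 0 + 1t, v = 7 - 2t for integer t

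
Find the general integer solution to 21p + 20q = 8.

Step 1: Compute gcd(21, 20) = 1.
Since 1 divides 8, solutions exist.

Step 2: Find a particular solution using extended Euclidean algorithm.
We get p₀ = 8, q₀ = -8.
Check: 21*8 + 20*-8 = 8 = 8 ✓

Step 3: Write the general solution.
p = 8 + (20/1)t = 8 + 20t
q = -8 - (21/1)t = -8 - 21t
for any integer t.

p = 8 + 20t, q = -8 - 21t for integer t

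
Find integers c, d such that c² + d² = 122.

We need to find integers c, d > 0 such that c² + d² = 122.
Trying c = 1: d² = 122 - 1² = 122 - 1 = 121
d = 11
Check: 1² + 11² = 1 + 121 = 122 ✓

122 = 1² + 11²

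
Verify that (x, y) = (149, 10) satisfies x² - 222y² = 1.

Compute x² = 149² = 22201
Compute 222y² = 222·10² = 222·100 = 22200
x² - 222y² = 22201 - 22200 = 1
Since this equals 1, (149, 10) is a solution.

Yes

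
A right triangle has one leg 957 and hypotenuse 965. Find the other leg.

b² = c² - a² = 931225 - 915849 = 15376
b = 124

124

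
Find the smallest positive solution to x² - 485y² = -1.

We need x² = 485y² - 1. Try successive y:
y = 1: x² = 485·1² - 1 = 484 = 22² ✓
Check: 22² - 485·1² = 484 - 485 = -1 ✓

x = 22, y = 1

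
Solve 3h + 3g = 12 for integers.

Step 1: Check solvability.
gcd(3, 3) = 3
Since 3 divides 12, solutions exist.

Step 2: Apply extended Euclidean algorithm to find gcd.
We find integers such that 3*x0 + 3*y0 = 3

Step 3: Scale the particular solution.
Multiply by 12/3 = 4:
h = 0, g = 4

Step 4: Verify.
3*(0) + 3*(4) = 12 = 12 ✓

h = 0, g = 4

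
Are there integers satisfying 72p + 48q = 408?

Step 1: Compute gcd(72, 48).
gcd(72, 48) = 24

Step 2: Check divisibility.
Does 24 divide 408? 408 = 24 x 17, so yes.

By the theorem on linear Diophantine equations, 72p + 48q = 408 has integer solutions if and only if gcd(72, 48) divides 408. Since 24 | 408, solutions exist.

Yes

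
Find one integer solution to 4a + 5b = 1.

Step 1: Check solvability.
gcd(4, 5) = 1
Since 1 divides 1, solutions exist.

Step 2: Apply extended Euclidean algorithm to find gcd.
We find integers such that 4*x0 + 5*y0 = 1

Step 3: Scale the particular solution.
Multiply by 1/1 = 1:
a = -1, b = 1

Step 4: Verify.
4*(-1) + 5*(1) = 1 = 1 ✓

a = -1, b = 1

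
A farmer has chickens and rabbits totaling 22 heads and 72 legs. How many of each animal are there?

Let c = chickens, r = rabbits.
Heads: c + r = 22
Legs: 2c + 4r = 72
From the first equation, c = 22 - r. Substitute:
2(22 - r) + 4r = 72
44 + 2r = 72
r = (72 - 44)/2 = 14
c = 22 - 14 = 8

Chickens: 8, Rabbits: 14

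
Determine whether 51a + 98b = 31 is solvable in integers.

Step 1: Compute gcd(51, 98).
gcd(51, 98) = 1

Step 2: Check divisibility.
Does 1 divide 31? 31 = 1 x 31, so yes.

By the theorem on linear Diophantine equations, 51a + 98b = 31 has integer solutions if and only if gcd(51, 98) divides 31. Since 1 | 31, solutions exist.

Yes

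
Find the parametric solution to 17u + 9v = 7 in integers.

Step 1: Compute gcd(17, 9) = 1.
Since 1 divides 7, solutions exist.

Step 2: Find a particular solution using extended Euclidean algorithm.
We get u₀ = -7, v₀ = 14.
Check: 17*-7 + 9*14 = 7 = 7 ✓

Step 3: Write the general solution.
u = -7 + (9/1)t = -7 + 9t
v = 14 - (17/1)t = 14 - 17t
for any integer t.

u = -7 + 9t, v = 14 - 17t for integer t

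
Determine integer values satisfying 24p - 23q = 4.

Step 1: Check solvability.
gcd(24, 23) = 1
Since 1 divides 4, solutions exist.

Step 2: Apply extended Euclidean algorithm to find gcd.
We find integers such that 24*x0 + 23*y0 = 1

Step 3: Scale the particular solution.
Multiply by 4/1 = 4:
p = 4, q = 4

Step 4: Verify.
24*(4) - 23*(4) = 4 = 4 ✓

p = 4, q = 4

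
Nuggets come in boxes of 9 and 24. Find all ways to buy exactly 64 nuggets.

We need non-negative integers (x, y) with 9x + 24y = 64.
For each x in 0..7, check if 64 - 9x is a non-negative multiple of 24.
No x yields an integer y ≥ 0.

No solution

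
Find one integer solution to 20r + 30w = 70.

Step 1: Check solvability.
gcd(20, 30) = 10
Since 10 divides 70, solutions exist.

Step 2: Apply extended Euclidean algorithm to find gcd.
We find integers such that 20*x0 + 30*y0 = 10

Step 3: Scale the particular solution.
Multiply by 70/10 = 7:
r = -7, w = 7

Step 4: Verify.
20*(-7) + 30*(7) = 70 = 70 ✓

r = -7, w = 7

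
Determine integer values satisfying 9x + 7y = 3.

Step 1: Check solvability.
gcd(9, 7) = 1
Since 1 divides 3, solutions exist.

Step 2: Apply extended Euclidean algorithm to find gcd.
We find integers such that 9*x0 + 7*y0 = 1

Step 3: Scale the particular solution.
Multiply by 3/1 = 3:
x = -9, y = 12

Step 4: Verify.
9*(-9) + 7*(12) = 3 = 3 ✓

x = -9, y = 12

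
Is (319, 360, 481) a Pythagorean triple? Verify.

Compute a² + b² = 319² + 360² = 101761 + 129600 = 231361
Compute c² = 481² = 231361
Since 231361 = 231361, confirmed.

Yes, it is a Pythagorean triple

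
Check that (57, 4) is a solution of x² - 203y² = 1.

Compute x² = 57² = 3249
Compute 203y² = 203·4² = 203·16 = 3248
x² - 203y² = 3249 - 3248 = 1
Since this equals 1, (57, 4) is a solution.

Yes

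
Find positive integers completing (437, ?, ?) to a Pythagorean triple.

We need the other leg and hypotenuse such that 437² + x² = c².
Take x = 84, c = 445: 437² + 84² = 190969 + 7056 = 198025 = 445² ✓
Triple: (437, 84, 445)

(437, 84, 445)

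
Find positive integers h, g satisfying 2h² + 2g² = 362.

Try small values of h and check whether (362 - 2h²)/2 is a perfect square.
h = 9: 2·9² = 162, so 2g² = 362 - 162 = 200, giving g² = 100, g = 10.
Check: 2·9² + 2·10² = 162 + 200 = 362 ✓

h = 9, g = 10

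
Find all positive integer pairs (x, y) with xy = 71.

The positive divisors of 71 are: 1, 71.
Each divisor d gives the pair (d, 71/d):
(1, 71), (71, 1)

(1, 71), (71, 1)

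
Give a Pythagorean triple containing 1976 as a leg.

We need the other leg and hypotenuse such that 1976² + x² = c².
Take x = 768, c = 2120: 1976² + 768² = 3904576 + 589824 = 4494400 = 2120² ✓
Triple: (1976, 768, 2120)

(1976, 768, 2120)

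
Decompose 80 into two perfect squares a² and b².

We need to find integers a, b > 0 such that a² + b² = 80.
Trying a = 4: b² = 80 - 4² = 80 - 16 = 64
b = 8
Check: 4² + 8² = 16 + 64 = 80 ✓

80 = 4² + 8²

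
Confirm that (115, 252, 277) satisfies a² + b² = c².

Compute a² + b² = 115² + 252² = 13225 + 63504 = 76729
Compute c² = 277² = 76729
Since 76729 = 76729, confirmed.

Yes, it is a Pythagorean triple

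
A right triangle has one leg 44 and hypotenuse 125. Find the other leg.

a² = c² - b² = 15625 - 1936 = 13689
a = 117

117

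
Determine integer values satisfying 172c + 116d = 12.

Step 1: Check solvability.
gcd(172, 116) = 4
Since 4 divides 12, solutions exist.

Step 2: Apply extended Euclidean algorithm to find gcd.
We find integers such that 172*x0 + 116*y0 = 4

Step 3: Scale the particular solution.
Multiply by 12/4 = 3:
c = -6, d = 9

Step 4: Verify.
172*(-6) + 116*(9) = 12 = 12 ✓

c = -6, d = 9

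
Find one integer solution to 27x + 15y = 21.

Step 1: Check solvability.
gcd(27, 15) = 3
Since 3 divides 21, solutions exist.

Step 2: Apply extended Euclidean algorithm to find gcd.
We find integers such that 27*x0 + 15*y0 = 3

Step 3: Scale the particular solution.
Multiply by 21/3 = 7:
x = -7, y = 14

Step 4: Verify.
27*(-7) + 15*(14) = 21 = 21 ✓

x = -7, y = 14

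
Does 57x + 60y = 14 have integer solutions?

Step 1: Compute gcd(57, 60).
gcd(57, 60) = 3

Step 2: Check divisibility.
Does 3 divide 14? 14 = 3 x 4 + 2, so no.

By the theorem on linear Diophantine equations, 57x + 60y = 14 has integer solutions if and only if gcd(57, 60) divides 14. Since 3 does not divide 14, no solutions exist.

No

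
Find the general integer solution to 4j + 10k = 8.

Step 1: Compute gcd(4, 10) = 2.
Since 2 divides 8, solutions exist.

Step 2: Find a particular solution using extended Euclidean algorithm.
We get j₀ = -8, k₀ = 4.
Check: 4*-8 + 10*4 = 8 = 8 ✓

Step 3: Write the general solution.
j = -8 + (10/2)t = -8 + 5t
k = 4 - (4/2)t = 4 - 2t
for any integer t.

j = -8 + 5t, k = 4 - 2t for integer t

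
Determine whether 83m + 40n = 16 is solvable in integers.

Step 1: Compute gcd(83, 40).
gcd(83, 40) = 1

Step 2: Check divisibility.
Does 1 divide 16? 16 = 1 x 16, so yes.

By the theorem on linear Diophantine equations, 83m + 40n = 16 has integer solutions if and only if gcd(83, 40) divides 16. Since 1 | 16, solutions exist.

Yes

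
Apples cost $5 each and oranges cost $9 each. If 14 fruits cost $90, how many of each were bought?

Let a = apples, o = oranges.
a + o = 14
5a + 9o = 90
Substitute o = 14 - a:
5a + 9(14 - a) = 90
(5 - 9)a = 90 - 126
-4a = -36
a = 9, o = 14 - 9 = 5

Apples: 9, Oranges: 5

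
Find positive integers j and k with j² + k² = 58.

We need to find integers j, k > 0 such that j² + k² = 58.
Trying j = 3: k² = 58 - 3² = 58 - 9 = 49
k = 7
Check: 3² + 7² = 9 + 49 = 58 ✓

58 = 3² + 7²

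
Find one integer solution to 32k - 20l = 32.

Step 1: Check solvability.
gcd(32, 20) = 4
Since 4 divides 32, solutions exist.

Step 2: Apply extended Euclidean algorithm to find gcd.
We find integers such that 32*x0 + 20*y0 = 4

Step 3: Scale the particular solution.
Multiply by 32/4 = 8:
k = 16, l = 24

Step 4: Verify.
32*(16) - 20*(24) = 32 = 32 ✓

k = 16, l = 24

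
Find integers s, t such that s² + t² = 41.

We need to find integers s, t > 0 such that s² + t² = 41.
Trying s = 4: t² = 41 - 4² = 41 - 16 = 25
t = 5
Check: 4² + 5² = 16 + 25 = 41 ✓

41 = 4² + 5²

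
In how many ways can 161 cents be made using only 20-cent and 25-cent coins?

We need non-negative integers (x, y) with 20x + 25y = 161.
For each x from 0 to 8, check if (161 - 20x) is a non-negative multiple of 25.
Solutions (x, y): none
Count: 0

0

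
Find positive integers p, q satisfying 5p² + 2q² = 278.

Try small values of p and check whether (278 - 5p²)/2 is a perfect square.
p = 6: 5·6² = 180, so 2q² = 278 - 180 = 98, giving q² = 49, q = 7.
Check: 5·6² + 2·7² = 180 + 98 = 278 ✓

p = 6, q = 7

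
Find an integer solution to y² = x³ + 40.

Try small integer x values and check whether x³ + 40 is a perfect square.
x = 6: x³ + 40 = 6³ + 40 = 216 + 40 = 256
Is 256 a perfect square? 16² = 256 ✓
So (x, y) = (6, 16) is a solution.

x = 6, y = 16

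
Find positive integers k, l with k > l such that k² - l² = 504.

Factor: k² - l² = (k+l)(k-l) = 504.
We need two factors of 504 with the same parity.
Use k+l = 252 and k-l = 2 (product 252·2 = 504).
Adding: 2k = 254, so k = 127.
Subtracting: 2l = 250, so l = 125.
Check: 127² - 125² = 16129 - 15625 = 504 ✓

k = 127, l = 125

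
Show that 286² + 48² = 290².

Compute a² + b² = 286² + 48² = 81796 + 2304 = 84100
Compute c² = 290² = 84100
Since 84100 = 84100, confirmed.

Yes, it is a Pythagorean triple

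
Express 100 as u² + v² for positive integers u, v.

We need to find integers u, v > 0 such that u² + v² = 100.
Trying u = 6: v² = 100 - 6² = 100 - 36 = 64
v = 8
Check: 6² + 8² = 36 + 64 = 100 ✓

100 = 6² + 8²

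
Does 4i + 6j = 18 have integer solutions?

Step 1: Compute gcd(4, 6).
gcd(4, 6) = 2

Step 2: Check divisibility.
Does 2 divide 18? 18 = 2 x 9, so yes.

By the theorem on linear Diophantine equations, 4i + 6j = 18 has integer solutions if and only if gcd(4, 6) divides 18. Since 2 | 18, solutions exist.

Yes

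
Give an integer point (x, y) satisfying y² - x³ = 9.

Try small integer x values and check whether x³ + 9 is a perfect square.
x = -2: x³ + 9 = -2³ + 9 = -8 + 9 = 1
Is 1 a perfect square? 1² = 1 ✓
So (x, y) = (-2, -1) is a solution.

x = -2, y = -1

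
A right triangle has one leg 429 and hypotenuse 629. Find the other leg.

b² = c² - a² = 395641 - 184041 = 211600
b = 460

460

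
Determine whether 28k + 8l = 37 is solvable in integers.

Step 1: Compute gcd(28, 8).
gcd(28, 8) = 4

Step 2: Check divisibility.
Does 4 divide 37? 37 = 4 x 9 + 1, so no.

By the theorem on linear Diophantine equations, 28k + 8l = 37 has integer solutions if and only if gcd(28, 8) divides 37. Since 4 does not divide 37, no solutions exist.

No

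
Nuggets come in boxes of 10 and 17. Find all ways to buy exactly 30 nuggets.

We need non-negative integers (x, y) with 10x + 17y = 30.
For each x in 0..3, check if 30 - 10x is a non-negative multiple of 17.
x = 3: 17y = 0, y = 0 ✓

(3 boxes of 10, 0 boxes of 17)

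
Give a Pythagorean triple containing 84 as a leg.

We need the other leg and hypotenuse such that 84² + x² = c².
Take x = 880, c = 884: 84² + 880² = 7056 + 774400 = 781456 = 884² ✓
Triple: (84, 880, 884)

(84, 880, 884)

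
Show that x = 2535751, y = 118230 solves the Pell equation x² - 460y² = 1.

Compute x² = 2535751² = 6430033134001
Compute 460y² = 460·118230² = 460·13978332900 = 6430033134000
x² - 460y² = 6430033134001 - 6430033134000 = 1
Since this equals 1, (2535751, 118230) is a solution.

Yes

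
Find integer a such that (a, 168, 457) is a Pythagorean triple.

a² = c² - b² = 457² - 168² = 208849 - 28224 = 180625
a = sqrt(180625) = 425

425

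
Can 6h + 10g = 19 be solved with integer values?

Step 1: Compute gcd(6, 10).
gcd(6, 10) = 2

Step 2: Check divisibility.
Does 2 divide 19? 19 = 2 x 9 + 1, so no.

By the theorem on linear Diophantine equations, 6h + 10g = 19 has integer solutions if and only if gcd(6, 10) divides 19. Since 2 does not divide 19, no solutions exist.

No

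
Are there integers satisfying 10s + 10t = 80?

Step 1: Compute gcd(10, 10).
gcd(10, 10) = 10

Step 2: Check divisibility.
Does 10 divide 80? 80 = 10 x 8, so yes.

By the theorem on linear Diophantine equations, 10s + 10t = 80 has integer solutions if and only if gcd(10, 10) divides 80. Since 10 | 80, solutions exist.

Yes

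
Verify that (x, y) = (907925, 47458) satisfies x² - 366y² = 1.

Compute x² = 907925² = 824327805625
Compute 366y² = 366·47458² = 366·2252261764 = 824327805624
x² - 366y² = 824327805625 - 824327805624 = 1
Since this equals 1, (907925, 47458) is a solution.

Yes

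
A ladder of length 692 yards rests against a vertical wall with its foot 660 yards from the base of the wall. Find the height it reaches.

The ladder, wall, and ground form a right triangle with hypotenuse 692 and one leg 660.
By the Pythagorean theorem: h² = 692² - 660² = 478864 - 435600 = 43264
h = √43264 = 208 yards

208 yards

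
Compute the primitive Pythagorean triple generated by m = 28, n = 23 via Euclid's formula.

a = m² - n² = 28² - 23² = 784 - 529 = 255
b = 2mn = 2·28·23 = 1288
c = m² + n² = 784 + 529 = 1313
Verify: 255² + 1288² = 65025 + 1658944 = 1723969 = 1313² ✓

(255, 1288, 1313)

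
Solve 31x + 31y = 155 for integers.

Step 1: Check solvability.
gcd(31, 31) = 31
Since 31 divides 155, solutions exist.

Step 2: Apply extended Euclidean algorithm to find gcd.
We find integers such that 31*x0 + 31*y0 = 31

Step 3: Scale the particular solution.
Multiply by 155/31 = 5:
x = 0, y = 5

Step 4: Verify.
31*(0) + 31*(5) = 155 = 155 ✓

x = 0, y = 5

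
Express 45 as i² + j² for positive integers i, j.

We need to find integers i, j > 0 such that i² + j² = 45.
Trying i = 3: j² = 45 - 3² = 45 - 9 = 36
j = 6
Check: 3² + 6² = 9 + 36 = 45 ✓

45 = 3² + 6²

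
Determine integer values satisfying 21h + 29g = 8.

Step 1: Check solvability.
gcd(21, 29) = 1
Since 1 divides 8, solutions exist.

Step 2: Apply extended Euclidean algorithm to find gcd.
We find integers such that 21*x0 + 29*y0 = 1

Step 3: Scale the particular solution.
Multiply by 8/1 = 8:
h = -88, g = 64

Step 4: Verify.
21*(-88) + 29*(64) = 8 = 8 ✓

h = -88, g = 64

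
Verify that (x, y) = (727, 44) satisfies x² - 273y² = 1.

Compute x² = 727² = 528529
Compute 273y² = 273·44² = 273·1936 = 528528
x² - 273y² = 528529 - 528528 = 1
Since this equals 1, (727, 44) is a solution.

Yes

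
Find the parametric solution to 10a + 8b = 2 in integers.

Step 1: Compute gcd(10, 8) = 2.
Since 2 divides 2, solutions exist.

Step 2: Find a particular solution using extended Euclidean algorithm.
We get a₀ = 1, b₀ = -1.
Check: 10*1 + 8*-1 = 2 = 2 ✓

Step 3: Write the general solution.
a = 1 + (8/2)t = 1 + 4t
b = -1 - (10/2)t = -1 - 5t
for any integer t.

a = 1 + 4t, b = -1 - 5t for integer t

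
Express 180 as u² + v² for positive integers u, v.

We need to find integers u, v > 0 such that u² + v² = 180.
Trying u = 6: v² = 180 - 6² = 180 - 36 = 144
v = 12
Check: 6² + 12² = 36 + 144 = 180 ✓

180 = 6² + 12²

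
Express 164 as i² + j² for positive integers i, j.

We need to find integers i, j > 0 such that i² + j² = 164.
Trying i = 8: j² = 164 - 8² = 164 - 64 = 100
j = 10
Check: 8² + 10² = 64 + 100 = 164 ✓

164 = 8² + 10²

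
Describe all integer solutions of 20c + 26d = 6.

Step 1: Compute gcd(20, 26) = 2.
Since 2 divides 6, solutions exist.

Step 2: Find a particular solution using extended Euclidean algorithm.
We get c₀ = 12, d₀ = -9.
Check: 20*12 + 26*-9 = 6 = 6 ✓

Step 3: Write the general solution.
c = 12 + (26/2)t = 12 + 13t
d = -9 - (20/2)t = -9 - 10t
for any integer t.

c = 12 + 13t, d = -9 - 10t for integer t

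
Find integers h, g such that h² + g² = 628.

We need to find integers h, g > 0 such that h² + g² = 628.
Trying h = 12: g² = 628 - 12² = 628 - 144 = 484
g = 22
Check: 12² + 22² = 144 + 484 = 628 ✓

628 = 12² + 22²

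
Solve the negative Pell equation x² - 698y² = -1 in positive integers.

We need x² = 698y² - 1. Try successive y:
y = 1: x² = 698·1² - 1 = 697, not a perfect square
y = 2: x² = 698·2² - 1 = 2791, not a perfect square
y = 3: x² = 698·3² - 1 = 6281, not a perfect square
...
y = 193: x² = 698·193² - 1 = 25999801 = 5099² ✓
Check: 5099² - 698·193² = 25999801 - 25999802 = -1 ✓

x = 5099, y = 193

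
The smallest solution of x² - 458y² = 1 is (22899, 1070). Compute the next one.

Solutions to x² - Dy² = 1 are generated by powers of (x₀ + y₀√D).
The next solution satisfies x₁ + y₁√458 = (x₀ + y₀√458)², giving:
x₁ = x₀² + 458y₀² = 22899² + 458·1070² = 524364201 + 524364200 = 1048728401
y₁ = 2x₀y₀ = 2·22899·1070 = 49003860

Verify: 1048728401² - 458·49003860² = 1099831259064016801 - 1099831259064016800 = 1 ✓

x = 1048728401, y = 49003860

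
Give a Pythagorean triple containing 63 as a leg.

We need the other leg and hypotenuse such that 63² + x² = c².
Take x = 16, c = 65: 63² + 16² = 3969 + 256 = 4225 = 65² ✓
Triple: (63, 16, 65)

(63, 16, 65)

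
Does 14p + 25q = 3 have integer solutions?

Step 1: Compute gcd(14, 25).
gcd(14, 25) = 1

Step 2: Check divisibility.
Does 1 divide 3? 3 = 1 x 3, so yes.

By the theorem on linear Diophantine equations, 14p + 25q = 3 has integer solutions if and only if gcd(14, 25) divides 3. Since 1 | 3, solutions exist.

Yes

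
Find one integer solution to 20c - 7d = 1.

Step 1: Check solvability.
gcd(20, 7) = 1
Since 1 divides 1, solutions exist.

Step 2: Apply extended Euclidean algorithm to find gcd.
We find integers such that 20*x0 + 7*y0 = 1

Step 3: Scale the particular solution.
Multiply by 1/1 = 1:
c = -1, d = -3

Step 4: Verify.
20*(-1) - 7*(-3) = 1 = 1 ✓

c = -1, d = -3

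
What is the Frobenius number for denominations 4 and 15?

For two coprime denominations a and b, the Frobenius number (largest value not representable as a non-negative combination) is ab - a - b.
Here gcd(4, 15) = 1, so they are coprime.
F(4, 15) = 4·15 - 4 - 15 = 60 - 19 = 41

41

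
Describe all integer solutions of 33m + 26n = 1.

Step 1: Compute gcd(33, 26) = 1.
Since 1 divides 1, solutions exist.

Step 2: Find a particular solution using extended Euclidean algorithm.
We get m₀ = -11, n₀ = 14.
Check: 33*-11 + 26*14 = 1 = 1 ✓

Step 3: Write the general solution.
m = -11 + (26/1)t = -11 + 26t
n = 14 - (33/1)t = 14 - 33t
for any integer t.

m = -11 + 26t, n = 14 - 33t for integer t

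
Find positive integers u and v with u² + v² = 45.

We need to find integers u, v > 0 such that u² + v² = 45.
Trying u = 3: v² = 45 - 3² = 45 - 9 = 36
v = 6
Check: 3² + 6² = 9 + 36 = 45 ✓

45 = 3² + 6²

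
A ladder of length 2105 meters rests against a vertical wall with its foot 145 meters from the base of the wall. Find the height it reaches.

The ladder, wall, and ground form a right triangle with hypotenuse 2105 and one leg 145.
By the Pythagorean theorem: h² = 2105² - 145² = 4431025 - 21025 = 4410000
h = √4410000 = 2100 meters

2100 meters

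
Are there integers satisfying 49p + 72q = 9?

Step 1: Compute gcd(49, 72).
gcd(49, 72) = 1

Step 2: Check divisibility.
Does 1 divide 9? 9 = 1 x 9, so yes.

By the theorem on linear Diophantine equations, 49p + 72q = 9 has integer solutions if and only if gcd(49, 72) divides 9. Since 1 | 9, solutions exist.

Yes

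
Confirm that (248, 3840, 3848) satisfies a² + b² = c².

Compute a² + b² = 248² + 3840² = 61504 + 14745600 = 14807104
Compute c² = 3848² = 14807104
Since 14807104 = 14807104, confirmed.

Yes, it is a Pythagorean triple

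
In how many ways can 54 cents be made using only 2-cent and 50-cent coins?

We need non-negative integers (x, y) with 2x + 50y = 54.
For each x from 0 to 27, check if (54 - 2x) is a non-negative multiple of 50.
Solutions (x, y): (2,1), (27,0)
Count: 2

2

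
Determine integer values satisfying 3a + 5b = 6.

Step 1: Check solvability.
gcd(3, 5) = 1
Since 1 divides 6, solutions exist.

Step 2: Apply extended Euclidean algorithm to find gcd.
We find integers such that 3*x0 + 5*y0 = 1

Step 3: Scale the particular solution.
Multiply by 6/1 = 6:
a = 12, b = -6

Step 4: Verify.
3*(12) + 5*(-6) = 6 = 6 ✓

a = 12, b = -6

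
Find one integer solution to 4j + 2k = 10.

Step 1: Check solvability.
gcd(4, 2) = 2
Since 2 divides 10, solutions exist.

Step 2: Apply extended Euclidean algorithm to find gcd.
We find integers such that 4*x0 + 2*y0 = 2

Step 3: Scale the particular solution.
Multiply by 10/2 = 5:
j = 0, k = 5

Step 4: Verify.
4*(0) + 2*(5) = 10 = 10 ✓

j = 0, k = 5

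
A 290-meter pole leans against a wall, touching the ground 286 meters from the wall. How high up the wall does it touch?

The ladder, wall, and ground form a right triangle with hypotenuse 290 and one leg 286.
By the Pythagorean theorem: h² = 290² - 286² = 84100 - 81796 = 2304
h = √2304 = 48 meters

48 meters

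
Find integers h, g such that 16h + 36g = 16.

Step 1: Check solvability.
gcd(16, 36) = 4
Since 4 divides 16, solutions exist.

Step 2: Apply extended Euclidean algorithm to find gcd.
We find integers such that 16*x0 + 36*y0 = 4

Step 3: Scale the particular solution.
Multiply by 16/4 = 4:
h = -8, g = 4

Step 4: Verify.
16*(-8) + 36*(4) = 16 = 16 ✓

h = -8, g = 4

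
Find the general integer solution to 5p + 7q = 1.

Step 1: Compute gcd(5, 7) = 1.
Since 1 divides 1, solutions exist.

Step 2: Find a particular solution using extended Euclidean algorithm.
We get p₀ = 3, q₀ = -2.
Check: 5*3 + 7*-2 = 1 = 1 ✓

Step 3: Write the general solution.
p = 3 + (7/1)t = 3 + 7t
q = -2 - (5/1)t = -2 - 5t
for any integer t.

p = 3 + 7t, q = -2 - 5t for integer t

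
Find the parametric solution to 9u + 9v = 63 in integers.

Step 1: Compute gcd(9, 9) = 9.
Since 9 divides 63, solutions exist.

Step 2: Find a particular solution using extended Euclidean algorithm.
We get u₀ = 0, v₀ = 7.
Check: 9*0 + 9*7 = 63 = 63 ✓

Step 3: Write the general solution.
u = 0 + (9/9)t = 0 + 1t
v = 7 - (9/9)t = 7 - 1t
for any integer t.

u = 0 + 1t, v = 7 - 1t for integer t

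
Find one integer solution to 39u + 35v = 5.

Step 1: Check solvability.
gcd(39, 35) = 1
Since 1 divides 5, solutions exist.

Step 2: Apply extended Euclidean algorithm to find gcd.
We find integers such that 39*x0 + 35*y0 = 1

Step 3: Scale the particular solution.
Multiply by 5/1 = 5:
u = 45, v = -50

Step 4: Verify.
39*(45) + 35*(-50) = 5 = 5 ✓

u = 45, v = -50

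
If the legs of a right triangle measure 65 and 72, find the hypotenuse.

c² = a² + b² = 65² + 72² = 4225 + 5184 = 9409
c = 97

97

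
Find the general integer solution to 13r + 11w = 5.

Step 1: Compute gcd(13, 11) = 1.
Since 1 divides 5, solutions exist.

Step 2: Find a particular solution using extended Euclidean algorithm.
We get r₀ = -25, w₀ = 30.
Check: 13*-25 + 11*30 = 5 = 5 ✓

Step 3: Write the general solution.
r = -25 + (11/1)t = -25 + 11t
w = 30 - (13/1)t = 30 - 13t
for any integer t.

r = -25 + 11t, w = 30 - 13t for integer t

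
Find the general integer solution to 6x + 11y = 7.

Step 1: Compute gcd(6, 11) = 1.
Since 1 divides 7, solutions exist.

Step 2: Find a particular solution using extended Euclidean algorithm.
We get x₀ = 14, y₀ = -7.
Check: 6*14 + 11*-7 = 7 = 7 ✓

Step 3: Write the general solution.
x = 14 + (11/1)t = 14 + 11t
y = -7 - (6/1)t = -7 - 6t
for any integer t.

x = 14 + 11t, y = -7 - 6t for integer t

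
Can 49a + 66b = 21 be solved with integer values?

Step 1: Compute gcd(49, 66).
gcd(49, 66) = 1

Step 2: Check divisibility.
Does 1 divide 21? 21 = 1 x 21, so yes.

By the theorem on linear Diophantine equations, 49a + 66b = 21 has integer solutions if and only if gcd(49, 66) divides 21. Since 1 | 21, solutions exist.

Yes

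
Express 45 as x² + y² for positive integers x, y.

We need to find integers x, y > 0 such that x² + y² = 45.
Trying x = 3: y² = 45 - 3² = 45 - 9 = 36
y = 6
Check: 3² + 6² = 9 + 36 = 45 ✓

45 = 3² + 6²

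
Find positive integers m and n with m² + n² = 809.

We need to find integers m, n > 0 such that m² + n² = 809.
Trying m = 5: n² = 809 - 5² = 809 - 25 = 784
n = 28
Check: 5² + 28² = 25 + 784 = 809 ✓

809 = 5² + 28²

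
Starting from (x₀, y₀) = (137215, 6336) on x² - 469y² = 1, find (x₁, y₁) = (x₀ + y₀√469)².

Solutions to x² - Dy² = 1 are generated by powers of (x₀ + y₀√D).
The next solution satisfies x₁ + y₁√469 = (x₀ + y₀√469)², giving:
x₁ = x₀² + 469y₀² = 137215² + 469·6336² = 18827956225 + 18827956224 = 37655912449
y₁ = 2x₀y₀ = 2·137215·6336 = 1738788480

Verify: 37655912449² - 469·1738788480² = 1417967742366753177601 - 1417967742366753177600 = 1 ✓

x = 37655912449, y = 1738788480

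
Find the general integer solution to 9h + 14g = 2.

Step 1: Compute gcd(9, 14) = 1.
Since 1 divides 2, solutions exist.

Step 2: Find a particular solution using extended Euclidean algorithm.
We get h₀ = -6, g₀ = 4.
Check: 9*-6 + 14*4 = 2 = 2 ✓

Step 3: Write the general solution.
h = -6 + (14/1)t = -6 + 14t
g = 4 - (9/1)t = 4 - 9t
for any integer t.

h = -6 + 14t, g = 4 - 9t for integer t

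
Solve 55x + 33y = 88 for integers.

Step 1: Check solvability.
gcd(55, 33) = 11
Since 11 divides 88, solutions exist.

Step 2: Apply extended Euclidean algorithm to find gcd.
We find integers such that 55*x0 + 33*y0 = 11

Step 3: Scale the particular solution.
Multiply by 88/11 = 8:
x = -8, y = 16

Step 4: Verify.
55*(-8) + 33*(16) = 88 = 88 ✓

x = -8, y = 16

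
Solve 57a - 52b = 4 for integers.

Step 1: Check solvability.
gcd(57, 52) = 1
Since 1 divides 4, solutions exist.

Step 2: Apply extended Euclidean algorithm to find gcd.
We find integers such that 57*x0 + 52*y0 = 1

Step 3: Scale the particular solution.
Multiply by 4/1 = 4:
a = 84, b = 92

Step 4: Verify.
57*(84) - 52*(92) = 4 = 4 ✓

a = 84, b = 92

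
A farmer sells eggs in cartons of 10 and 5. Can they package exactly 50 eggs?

We need non-negative a, b with 10a + 5b = 50.
gcd(10, 5) = 5 divides 50.
Try a = 0: 5b = 50 - 0 = 50, so b = 10.
One way: 0 cartons of 10 and 10 cartons of 5.

Yes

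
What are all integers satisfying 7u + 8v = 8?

Step 1: Compute gcd(7, 8) = 1.
Since 1 divides 8, solutions exist.

Step 2: Find a particular solution using extended Euclidean algorithm.
We get u₀ = -8, v₀ = 8.
Check: 7*-8 + 8*8 = 8 = 8 ✓

Step 3: Write the general solution.
u = -8 + (8/1)t = -8 + 8t
v = 8 - (7/1)t = 8 - 7t
for any integer t.

u = -8 + 8t, v = 8 - 7t for integer t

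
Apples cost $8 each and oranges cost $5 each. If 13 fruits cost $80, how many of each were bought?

Let a = apples, o = oranges.
a + o = 13
8a + 5o = 80
Substitute o = 13 - a:
8a + 5(13 - a) = 80
(8 - 5)a = 80 - 65
3a = 15
a = 5, o = 13 - 5 = 8

Apples: 5, Oranges: 8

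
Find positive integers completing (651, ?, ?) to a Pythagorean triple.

We need the other leg and hypotenuse such that 651² + x² = c².
Take x = 260, c = 701: 651² + 260² = 423801 + 67600 = 491401 = 701² ✓
Triple: (651, 260, 701)

(651, 260, 701)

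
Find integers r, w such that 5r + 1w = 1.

Step 1: Check solvability.
gcd(5, 1) = 1
Since 1 divides 1, solutions exist.

Step 2: Apply extended Euclidean algorithm to find gcd.
We find integers such that 5*x0 + 1*y0 = 1

Step 3: Scale the particular solution.
Multiply by 1/1 = 1:
r = 0, w = 1

Step 4: Verify.
5*(0) + 1*(1) = 1 = 1 ✓

r = 0, w = 1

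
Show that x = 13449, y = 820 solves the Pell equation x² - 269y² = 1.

Compute x² = 13449² = 180875601
Compute 269y² = 269·820² = 269·672400 = 180875600
x² - 269y² = 180875601 - 180875600 = 1
Since this equals 1, (13449, 820) is a solution.

Yes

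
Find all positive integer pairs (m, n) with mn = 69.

The positive divisors of 69 are: 1, 3, 23, 69.
Each divisor d gives the pair (d, 69/d):
(1, 69), (3, 23), (23, 3), (69, 1)

(1, 69), (3, 23), (23, 3), (69, 1)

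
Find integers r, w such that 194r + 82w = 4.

Step 1: Check solvability.
gcd(194, 82) = 2
Since 2 divides 4, solutions exist.

Step 2: Apply extended Euclidean algorithm to find gcd.
We find integers such that 194*x0 + 82*y0 = 2

Step 3: Scale the particular solution.
Multiply by 4/2 = 2:
r = 22, w = -52

Step 4: Verify.
194*(22) + 82*(-52) = 4 = 4 ✓

r = 22, w = -52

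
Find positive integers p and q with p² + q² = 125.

We need to find integers p, q > 0 such that p² + q² = 125.
Trying p = 2: q² = 125 - 2² = 125 - 4 = 121
q = 11
Check: 2² + 11² = 4 + 121 = 125 ✓

125 = 2² + 11²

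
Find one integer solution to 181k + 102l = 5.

Step 1: Check solvability.
gcd(181, 102) = 1
Since 1 divides 5, solutions exist.

Step 2: Apply extended Euclidean algorithm to find gcd.
We find integers such that 181*x0 + 102*y0 = 1

Step 3: Scale the particular solution.
Multiply by 5/1 = 5:
k = 155, l = -275

Step 4: Verify.
181*(155) + 102*(-275) = 5 = 5 ✓

k = 155, l = -275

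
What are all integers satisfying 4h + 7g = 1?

Step 1: Compute gcd(4, 7) = 1.
Since 1 divides 1, solutions exist.

Step 2: Find a particular solution using extended Euclidean algorithm.
We get h₀ = 2, g₀ = -1.
Check: 4*2 + 7*-1 = 1 = 1 ✓

Step 3: Write the general solution.
h = 2 + (7/1)t = 2 + 7t
g = -1 - (4/1)t = -1 - 4t
for any integer t.

h = 2 + 7t, g = -1 - 4t for integer t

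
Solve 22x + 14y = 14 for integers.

Step 1: Check solvability.
gcd(22, 14) = 2
Since 2 divides 14, solutions exist.

Step 2: Apply extended Euclidean algorithm to find gcd.
We find integers such that 22*x0 + 14*y0 = 2

Step 3: Scale the particular solution.
Multiply by 14/2 = 7:
x = 14, y = -21

Step 4: Verify.
22*(14) + 14*(-21) = 14 = 14 ✓

x = 14, y = -21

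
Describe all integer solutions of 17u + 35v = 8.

Step 1: Compute gcd(17, 35) = 1.
Since 1 divides 8, solutions exist.

Step 2: Find a particular solution using extended Euclidean algorithm.
We get u₀ = -16, v₀ = 8.
Check: 17*-16 + 35*8 = 8 = 8 ✓

Step 3: Write the general solution.
u = -16 + (35/1)t = -16 + 35t
v = 8 - (17/1)t = 8 - 17t
for any integer t.

u = -16 + 35t, v = 8 - 17t for integer t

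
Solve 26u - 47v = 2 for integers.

Step 1: Check solvability.
gcd(26, 47) = 1
Since 1 divides 2, solutions exist.

Step 2: Apply extended Euclidean algorithm to find gcd.
We find integers such that 26*x0 + 47*y0 = 1

Step 3: Scale the particular solution.
Multiply by 2/1 = 2:
u = -18, v = -10

Step 4: Verify.
26*(-18) - 47*(-10) = 2 = 2 ✓

u = -18, v = -10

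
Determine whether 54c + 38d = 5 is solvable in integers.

Step 1: Compute gcd(54, 38).
gcd(54, 38) = 2

Step 2: Check divisibility.
Does 2 divide 5? 5 = 2 x 2 + 1, so no.

By the theorem on linear Diophantine equations, 54c + 38d = 5 has integer solutions if and only if gcd(54, 38) divides 5. Since 2 does not divide 5, no solutions exist.

No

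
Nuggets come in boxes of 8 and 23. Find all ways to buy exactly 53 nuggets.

We need non-negative integers (x, y) with 8x + 23y = 53.
For each x in 0..6, check if 53 - 8x is a non-negative multiple of 23.
No x yields an integer y ≥ 0.

No solution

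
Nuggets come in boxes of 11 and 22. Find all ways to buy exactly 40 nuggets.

We need non-negative integers (x, y) with 11x + 22y = 40.
For each x in 0..3, check if 40 - 11x is a non-negative multiple of 22.
No x yields an integer y ≥ 0.

No solution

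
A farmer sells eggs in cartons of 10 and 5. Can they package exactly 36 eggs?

We need non-negative a, b with 10a + 5b = 36.
gcd(10, 5) = 5, and 5 does not divide 36.
No integer solutions exist.

No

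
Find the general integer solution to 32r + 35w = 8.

Step 1: Compute gcd(32, 35) = 1.
Since 1 divides 8, solutions exist.

Step 2: Find a particular solution using extended Euclidean algorithm.
We get r₀ = -96, w₀ = 88.
Check: 32*-96 + 35*88 = 8 = 8 ✓

Step 3: Write the general solution.
r = -96 + (35/1)t = -96 + 35t
w = 88 - (32/1)t = 88 - 32t
for any integer t.

r = -96 + 35t, w = 88 - 32t for integer t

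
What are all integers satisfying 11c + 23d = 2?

Step 1: Compute gcd(11, 23) = 1.
Since 1 divides 2, solutions exist.

Step 2: Find a particular solution using extended Euclidean algorithm.
We get c₀ = -4, d₀ = 2.
Check: 11*-4 + 23*2 = 2 = 2 ✓

Step 3: Write the general solution.
c = -4 + (23/1)t = -4 + 23t
d = 2 - (11/1)t = 2 - 11t
for any integer t.

c = -4 + 23t, d = 2 - 11t for integer t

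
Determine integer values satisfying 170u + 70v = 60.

Step 1: Check solvability.
gcd(170, 70) = 10
Since 10 divides 60, solutions exist.

Step 2: Apply extended Euclidean algorithm to find gcd.
We find integers such that 170*x0 + 70*y0 = 10

Step 3: Scale the particular solution.
Multiply by 60/10 = 6:
u = -12, v = 30

Step 4: Verify.
170*(-12) + 70*(30) = 60 = 60 ✓

u = -12, v = 30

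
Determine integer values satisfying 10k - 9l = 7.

Step 1: Check solvability.
gcd(10, 9) = 1
Since 1 divides 7, solutions exist.

Step 2: Apply extended Euclidean algorithm to find gcd.
We find integers such that 10*x0 + 9*y0 = 1

Step 3: Scale the particular solution.
Multiply by 7/1 = 7:
k = 7, l = 7

Step 4: Verify.
10*(7) - 9*(7) = 7 = 7 ✓

k = 7, l = 7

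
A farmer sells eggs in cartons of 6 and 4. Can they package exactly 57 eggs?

We need non-negative a, b with 6a + 4b = 57.
gcd(6, 4) = 2, and 2 does not divide 57.
No integer solutions exist.

No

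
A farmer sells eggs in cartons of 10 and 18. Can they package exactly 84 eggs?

We need non-negative a, b with 10a + 18b = 84.
gcd(10, 18) = 2 divides 84.
Try a = 3: 18b = 84 - 30 = 54, so b = 3.
One way: 3 cartons of 10 and 3 cartons of 18.

Yes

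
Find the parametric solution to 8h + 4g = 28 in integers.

Step 1: Compute gcd(8, 4) = 4.
Since 4 divides 28, solutions exist.

Step 2: Find a particular solution using extended Euclidean algorithm.
We get h₀ = 0, g₀ = 7.
Check: 8*0 + 4*7 = 28 = 28 ✓

Step 3: Write the general solution.
h = 0 + (4/4)t = 0 + 1t
g = 7 - (8/4)t = 7 - 2t
for any integer t.

h = 0 + 1t, g = 7 - 2t for integer t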